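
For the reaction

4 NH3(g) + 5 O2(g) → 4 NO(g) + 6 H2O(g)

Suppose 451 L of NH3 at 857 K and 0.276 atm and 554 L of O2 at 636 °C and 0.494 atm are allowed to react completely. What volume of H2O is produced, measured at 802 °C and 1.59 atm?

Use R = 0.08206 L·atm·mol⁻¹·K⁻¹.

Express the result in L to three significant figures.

n(NH3) = PV/RT = (0.276 × 451) / (0.08206 × 857) = 1.770 mol
n(O2) = PV/RT = (0.494 × 554) / (0.08206 × 909.15) = 3.668 mol
For 1.770 mol NH3, stoichiometry requires (5/4) × 1.770 = 2.212 mol O2; 3.668 mol is available, so NH3 is limiting.
n(H2O) = (6/4) × 1.770 = 2.655 mol
V(H2O) = nRT/P = 2.655 × 0.08206 × 1075.15 / 1.59 = 147.3 L

147 L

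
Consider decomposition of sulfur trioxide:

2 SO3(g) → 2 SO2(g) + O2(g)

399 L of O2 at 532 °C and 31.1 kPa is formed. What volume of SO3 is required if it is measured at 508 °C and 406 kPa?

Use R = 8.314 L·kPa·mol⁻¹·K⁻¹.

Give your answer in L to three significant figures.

59.3 L

n(O2) = PV/RT = (31.1 × 399) / (8.314 × 805.15) = 1.854 mol
n(SO3) = (2/1) × 1.854 = 3.708 mol
V = nRT/P = 3.708 × 8.314 × 781.15 / 406 = 59.31 L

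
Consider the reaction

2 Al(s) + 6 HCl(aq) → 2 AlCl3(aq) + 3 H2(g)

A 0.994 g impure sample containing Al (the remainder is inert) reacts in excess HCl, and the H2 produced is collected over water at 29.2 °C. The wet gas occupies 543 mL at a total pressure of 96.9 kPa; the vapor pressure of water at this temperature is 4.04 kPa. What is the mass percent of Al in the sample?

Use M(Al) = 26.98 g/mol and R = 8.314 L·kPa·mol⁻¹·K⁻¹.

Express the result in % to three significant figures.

36.3 %

P(H2) = 96.9 − 4.04 = 92.86 kPa
n(H2) = PV/RT = (92.86 × 0.5430) / (8.314 × 302.35) = 0.02006 mol
n(Al) = (2/3) × 0.02006 = 0.01337 mol
m(Al) = 0.01337 × 26.98 = 0.3607 g
%Al = 0.3607 / 0.994 × 100 = 36.29%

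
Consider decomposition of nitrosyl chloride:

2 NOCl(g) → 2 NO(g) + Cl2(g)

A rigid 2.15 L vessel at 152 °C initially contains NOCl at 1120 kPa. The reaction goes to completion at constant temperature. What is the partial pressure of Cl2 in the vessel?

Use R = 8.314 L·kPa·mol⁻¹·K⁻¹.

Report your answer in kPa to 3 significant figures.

560 kPa

n(NOCl)₀ = PV/RT = (1120 × 2.15) / (8.314 × 425.15) = 0.6812 mol
n(Cl2) = (1/2) × 0.6812 = 0.3406 mol
P(Cl2) = nRT/V = 0.3406 × 8.314 × 425.15 / 2.15 = 560.0 kPa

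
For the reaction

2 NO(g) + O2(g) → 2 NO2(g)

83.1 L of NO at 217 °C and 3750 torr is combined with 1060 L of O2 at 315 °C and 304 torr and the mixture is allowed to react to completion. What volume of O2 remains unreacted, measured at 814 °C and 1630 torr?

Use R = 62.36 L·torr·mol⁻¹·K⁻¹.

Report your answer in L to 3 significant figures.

n(NO) = PV/RT = (3750 × 83.1) / (62.36 × 490.15) = 10.20 mol
n(O2) = PV/RT = (304 × 1060) / (62.36 × 588.15) = 8.786 mol
For 10.20 mol NO, stoichiometry requires (1/2) × 10.20 = 5.100 mol O2; 8.786 mol is available, so NO is limiting.
n(O2) consumed = (1/2) × 10.20 = 5.100 mol; remaining = 8.786 − 5.100 = 3.686 mol
V(O2) = nRT/P = 3.686 × 62.36 × 1087.15 / 1630 = 153.3 L

153 L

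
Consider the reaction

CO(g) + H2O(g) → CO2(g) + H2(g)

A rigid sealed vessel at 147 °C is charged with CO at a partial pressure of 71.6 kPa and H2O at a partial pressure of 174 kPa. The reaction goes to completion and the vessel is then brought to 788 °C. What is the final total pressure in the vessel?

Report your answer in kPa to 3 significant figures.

620 kPa

With V and T fixed, P_i ∝ n_i, so the mole ratios apply directly to partial pressures at 147 °C.
P(H2O) required for 71.6 kPa of CO = (1/1) × 71.6 = 71.60 kPa; available 174 kPa, so CO is limiting.
P(H2O) remaining = 174 − (1/1) × 71.6 = 102.4 kPa
P(gaseous products) = (1+1)/1 × 71.6 = 143.2 kPa
P_total at 147 °C = 102.4 + 143.2 = 245.6 kPa
Scaling to 788 °C: P = 245.6 × 1061.15/420.15 = 620.3 kPa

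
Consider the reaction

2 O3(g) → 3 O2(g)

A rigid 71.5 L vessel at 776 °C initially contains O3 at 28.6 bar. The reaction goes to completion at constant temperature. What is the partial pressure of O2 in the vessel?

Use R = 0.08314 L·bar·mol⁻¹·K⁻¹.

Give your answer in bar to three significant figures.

n(O3)₀ = PV/RT = (28.6 × 71.5) / (0.08314 × 1049.15) = 23.44 mol
n(O2) = (3/2) × 23.44 = 35.16 mol
P(O2) = nRT/V = 35.16 × 0.08314 × 1049.15 / 71.5 = 42.89 bar

42.9 bar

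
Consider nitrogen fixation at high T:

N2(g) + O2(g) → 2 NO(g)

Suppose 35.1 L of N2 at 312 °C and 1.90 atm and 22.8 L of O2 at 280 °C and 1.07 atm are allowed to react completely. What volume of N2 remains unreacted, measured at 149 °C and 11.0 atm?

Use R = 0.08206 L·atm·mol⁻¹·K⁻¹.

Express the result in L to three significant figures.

2.68 L

n(N2) = PV/RT = (1.90 × 35.1) / (0.08206 × 585.15) = 1.389 mol
n(O2) = PV/RT = (1.07 × 22.8) / (0.08206 × 553.15) = 0.5375 mol
For 1.389 mol N2, stoichiometry requires (1/1) × 1.389 = 1.389 mol O2; 0.5375 mol is available, so O2 is limiting.
n(N2) consumed = (1/1) × 0.5375 = 0.5375 mol; remaining = 1.389 − 0.5375 = 0.8515 mol
V(N2) = nRT/P = 0.8515 × 0.08206 × 422.15 / 11.0 = 2.682 L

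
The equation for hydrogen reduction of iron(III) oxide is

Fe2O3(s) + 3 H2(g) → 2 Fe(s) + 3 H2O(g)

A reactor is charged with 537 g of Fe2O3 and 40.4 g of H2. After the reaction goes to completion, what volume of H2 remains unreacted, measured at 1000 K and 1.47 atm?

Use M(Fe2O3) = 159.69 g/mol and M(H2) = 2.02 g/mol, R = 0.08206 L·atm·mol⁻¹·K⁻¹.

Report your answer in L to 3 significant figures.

553 L

n(Fe2O3) = 537 / 159.69 = 3.363 mol
n(H2) = 40.4 / 2.02 = 20.00 mol
For 3.363 mol Fe2O3, stoichiometry requires (3/1) × 3.363 = 10.09 mol H2; 20.00 mol is available, so Fe2O3 is limiting.
n(H2) consumed = (3/1) × 3.363 = 10.09 mol; remaining = 20.00 − 10.09 = 9.910 mol
V(H2) = nRT/P = 9.910 × 0.08206 × 1000 / 1.47 = 553.2 L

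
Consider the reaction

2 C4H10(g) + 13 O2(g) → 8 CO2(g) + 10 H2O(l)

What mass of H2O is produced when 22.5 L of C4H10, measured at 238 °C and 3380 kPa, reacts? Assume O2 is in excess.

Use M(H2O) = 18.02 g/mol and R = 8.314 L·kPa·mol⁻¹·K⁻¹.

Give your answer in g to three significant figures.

1610 g

n(C4H10) = PV/RT = (3380 × 22.5) / (8.314 × 511.15) = 17.90 mol
n(H2O) = (10/2) × 17.90 = 89.50 mol
m(H2O) = 89.50 × 18.02 = 1613 g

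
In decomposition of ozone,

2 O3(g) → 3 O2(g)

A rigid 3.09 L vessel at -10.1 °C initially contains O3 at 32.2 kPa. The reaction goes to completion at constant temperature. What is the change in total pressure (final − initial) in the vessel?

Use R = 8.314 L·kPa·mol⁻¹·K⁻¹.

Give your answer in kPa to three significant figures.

Since T and V are fixed, P_final/P_initial = n_final/n_initial = 3/2.
P_final = (3/2) × 32.2 = 48.30 kPa; ΔP = 48.30 − 32.2 = 16.10 kPa

16.1 kPa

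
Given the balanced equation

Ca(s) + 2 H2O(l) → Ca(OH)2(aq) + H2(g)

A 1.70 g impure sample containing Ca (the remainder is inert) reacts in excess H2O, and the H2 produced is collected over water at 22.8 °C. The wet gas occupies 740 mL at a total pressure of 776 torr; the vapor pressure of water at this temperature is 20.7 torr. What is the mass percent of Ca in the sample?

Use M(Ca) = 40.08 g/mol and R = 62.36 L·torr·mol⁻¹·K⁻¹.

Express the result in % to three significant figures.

71.4 %

P(H2) = 776 − 20.7 = 755.3 torr
n(H2) = PV/RT = (755.3 × 0.7400) / (62.36 × 295.95) = 0.03028 mol
n(Ca) = (1/1) × 0.03028 = 0.03028 mol
m(Ca) = 0.03028 × 40.08 = 1.214 g
%Ca = 1.214 / 1.70 × 100 = 71.41%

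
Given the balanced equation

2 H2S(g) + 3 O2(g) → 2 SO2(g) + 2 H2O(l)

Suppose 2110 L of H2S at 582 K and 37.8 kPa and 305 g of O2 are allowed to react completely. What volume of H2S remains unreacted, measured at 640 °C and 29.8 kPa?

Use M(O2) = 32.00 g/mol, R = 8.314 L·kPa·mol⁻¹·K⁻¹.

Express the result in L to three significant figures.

2580 L

n(H2S) = PV/RT = (37.8 × 2110) / (8.314 × 582) = 16.48 mol
n(O2) = 305 / 32.00 = 9.531 mol
For 16.48 mol H2S, stoichiometry requires (3/2) × 16.48 = 24.72 mol O2; 9.531 mol is available, so O2 is limiting.
n(H2S) consumed = (2/3) × 9.531 = 6.354 mol; remaining = 16.48 − 6.354 = 10.13 mol
V(H2S) = nRT/P = 10.13 × 8.314 × 913.15 / 29.8 = 2581 L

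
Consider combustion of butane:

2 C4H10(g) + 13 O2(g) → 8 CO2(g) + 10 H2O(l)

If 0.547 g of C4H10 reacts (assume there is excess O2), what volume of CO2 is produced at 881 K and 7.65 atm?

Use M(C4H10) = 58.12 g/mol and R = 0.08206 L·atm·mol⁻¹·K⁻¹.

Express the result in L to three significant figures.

n(C4H10) = 0.5470 / 58.12 = 0.009412 mol
n(CO2) = (8/2) × 0.009412 = 0.03765 mol
V = nRT/P = 0.03765 × 0.08206 × 881 / 7.65 = 0.3558 L

0.356 L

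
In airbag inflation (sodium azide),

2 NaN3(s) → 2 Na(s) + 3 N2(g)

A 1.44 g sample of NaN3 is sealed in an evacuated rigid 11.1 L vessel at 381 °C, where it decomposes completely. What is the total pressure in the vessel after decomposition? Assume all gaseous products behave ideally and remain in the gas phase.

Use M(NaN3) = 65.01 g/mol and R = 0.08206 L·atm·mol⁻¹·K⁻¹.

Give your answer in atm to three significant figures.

n(NaN3) = 1.44 / 65.01 = 0.02215 mol
n(gas produced) = (3/2) × 0.02215 = 0.03322 mol
P = nRT/V = 0.03322 × 0.08206 × 654.15 / 11.1 = 0.1607 atm

0.161 atm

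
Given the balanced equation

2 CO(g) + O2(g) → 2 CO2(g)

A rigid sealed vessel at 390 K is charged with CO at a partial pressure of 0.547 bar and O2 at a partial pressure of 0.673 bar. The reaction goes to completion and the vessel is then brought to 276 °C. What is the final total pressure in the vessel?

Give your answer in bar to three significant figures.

1.33 bar

With V and T fixed, P_i ∝ n_i, so the mole ratios apply directly to partial pressures at 390 K.
P(O2) required for 0.547 bar of CO = (1/2) × 0.547 = 0.2735 bar; available 0.673 bar, so CO is limiting.
P(O2) remaining = 0.673 − (1/2) × 0.547 = 0.3995 bar
P(gaseous products) = (2)/2 × 0.547 = 0.5470 bar
P_total at 390 K = 0.3995 + 0.5470 = 0.9465 bar
Scaling to 276 °C: P = 0.9465 × 549.15/390 = 1.333 bar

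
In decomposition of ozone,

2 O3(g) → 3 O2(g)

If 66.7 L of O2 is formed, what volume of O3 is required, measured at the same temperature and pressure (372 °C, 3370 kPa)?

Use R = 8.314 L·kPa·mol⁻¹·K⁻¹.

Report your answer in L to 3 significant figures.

44.5 L

At constant T and P, gas volumes are in the mole ratio: V(O3) = (2/3) × 66.7 = 44.47 L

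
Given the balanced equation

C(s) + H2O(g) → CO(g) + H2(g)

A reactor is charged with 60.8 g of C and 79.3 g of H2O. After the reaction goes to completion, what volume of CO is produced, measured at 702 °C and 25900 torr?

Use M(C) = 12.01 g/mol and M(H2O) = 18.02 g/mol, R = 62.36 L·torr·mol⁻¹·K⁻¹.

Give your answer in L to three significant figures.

n(C) = 60.8 / 12.01 = 5.062 mol
n(H2O) = 79.3 / 18.02 = 4.401 mol
For 5.062 mol C, stoichiometry requires (1/1) × 5.062 = 5.062 mol H2O; 4.401 mol is available, so H2O is limiting.
n(CO) = (1/1) × 4.401 = 4.401 mol
V(CO) = nRT/P = 4.401 × 62.36 × 975.15 / 25900 = 10.33 L

10.3 L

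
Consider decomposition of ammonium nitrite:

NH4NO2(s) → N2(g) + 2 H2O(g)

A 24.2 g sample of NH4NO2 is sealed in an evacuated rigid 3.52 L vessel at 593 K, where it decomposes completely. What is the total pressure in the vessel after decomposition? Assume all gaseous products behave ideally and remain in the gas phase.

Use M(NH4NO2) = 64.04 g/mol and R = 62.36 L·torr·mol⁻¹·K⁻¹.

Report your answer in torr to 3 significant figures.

n(NH4NO2) = 24.2 / 64.04 = 0.3779 mol
n(gas produced) = (3/1) × 0.3779 = 1.134 mol
P = nRT/V = 1.134 × 62.36 × 593 / 3.52 = 11910 torr

11900 torr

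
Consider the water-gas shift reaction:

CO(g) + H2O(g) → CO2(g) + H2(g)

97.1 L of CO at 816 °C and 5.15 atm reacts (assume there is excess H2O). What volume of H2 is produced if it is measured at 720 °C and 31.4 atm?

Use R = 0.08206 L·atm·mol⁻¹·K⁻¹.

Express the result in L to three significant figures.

n(CO) = PV/RT = (5.15 × 97.1) / (0.08206 × 1089.15) = 5.595 mol
n(H2) = (1/1) × 5.595 = 5.595 mol
V = nRT/P = 5.595 × 0.08206 × 993.15 / 31.4 = 14.52 L

14.5 L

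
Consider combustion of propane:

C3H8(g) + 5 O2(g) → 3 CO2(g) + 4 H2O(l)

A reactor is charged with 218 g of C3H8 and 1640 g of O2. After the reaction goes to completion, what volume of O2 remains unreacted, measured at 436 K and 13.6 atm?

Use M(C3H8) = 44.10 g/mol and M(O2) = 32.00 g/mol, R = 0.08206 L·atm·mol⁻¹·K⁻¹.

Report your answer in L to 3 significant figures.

n(C3H8) = 218 / 44.10 = 4.943 mol
n(O2) = 1640 / 32.00 = 51.25 mol
For 4.943 mol C3H8, stoichiometry requires (5/1) × 4.943 = 24.71 mol O2; 51.25 mol is available, so C3H8 is limiting.
n(O2) consumed = (5/1) × 4.943 = 24.71 mol; remaining = 51.25 − 24.71 = 26.54 mol
V(O2) = nRT/P = 26.54 × 0.08206 × 436 / 13.6 = 69.82 L

69.8 L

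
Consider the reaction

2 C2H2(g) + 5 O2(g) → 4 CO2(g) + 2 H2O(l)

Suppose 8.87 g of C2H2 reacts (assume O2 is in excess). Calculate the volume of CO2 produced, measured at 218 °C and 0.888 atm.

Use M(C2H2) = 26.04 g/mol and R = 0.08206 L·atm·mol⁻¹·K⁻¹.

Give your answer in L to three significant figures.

30.9 L

n(C2H2) = 8.870 / 26.04 = 0.3406 mol
n(CO2) = (4/2) × 0.3406 = 0.6812 mol
V = nRT/P = 0.6812 × 0.08206 × 491.15 / 0.888 = 30.92 L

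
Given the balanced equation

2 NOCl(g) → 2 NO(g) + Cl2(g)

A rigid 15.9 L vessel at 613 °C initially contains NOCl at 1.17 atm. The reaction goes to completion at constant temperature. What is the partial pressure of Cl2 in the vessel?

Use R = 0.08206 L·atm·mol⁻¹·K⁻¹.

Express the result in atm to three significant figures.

0.585 atm

n(NOCl)₀ = PV/RT = (1.17 × 15.9) / (0.08206 × 886.15) = 0.2558 mol
n(Cl2) = (1/2) × 0.2558 = 0.1279 mol
P(Cl2) = nRT/V = 0.1279 × 0.08206 × 886.15 / 15.9 = 0.5849 atm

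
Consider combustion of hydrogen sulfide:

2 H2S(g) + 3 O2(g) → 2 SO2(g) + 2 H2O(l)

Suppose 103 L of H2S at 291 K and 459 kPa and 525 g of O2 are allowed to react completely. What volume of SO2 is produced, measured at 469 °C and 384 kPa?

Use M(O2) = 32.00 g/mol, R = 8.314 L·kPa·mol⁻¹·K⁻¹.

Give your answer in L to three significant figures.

n(H2S) = PV/RT = (459 × 103) / (8.314 × 291) = 19.54 mol
n(O2) = 525 / 32.00 = 16.41 mol
For 19.54 mol H2S, stoichiometry requires (3/2) × 19.54 = 29.31 mol O2; 16.41 mol is available, so O2 is limiting.
n(SO2) = (2/3) × 16.41 = 10.94 mol
V(SO2) = nRT/P = 10.94 × 8.314 × 742.15 / 384 = 175.8 L

176 L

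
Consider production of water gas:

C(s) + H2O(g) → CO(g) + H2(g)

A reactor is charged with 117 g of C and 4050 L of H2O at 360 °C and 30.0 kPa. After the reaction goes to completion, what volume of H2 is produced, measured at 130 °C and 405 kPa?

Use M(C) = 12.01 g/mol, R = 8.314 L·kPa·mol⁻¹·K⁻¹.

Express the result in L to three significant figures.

80.6 L

n(C) = 117 / 12.01 = 9.742 mol
n(H2O) = PV/RT = (30.0 × 4050) / (8.314 × 633.15) = 23.08 mol
For 9.742 mol C, stoichiometry requires (1/1) × 9.742 = 9.742 mol H2O; 23.08 mol is available, so C is limiting.
n(H2) = (1/1) × 9.742 = 9.742 mol
V(H2) = nRT/P = 9.742 × 8.314 × 403.15 / 405 = 80.63 L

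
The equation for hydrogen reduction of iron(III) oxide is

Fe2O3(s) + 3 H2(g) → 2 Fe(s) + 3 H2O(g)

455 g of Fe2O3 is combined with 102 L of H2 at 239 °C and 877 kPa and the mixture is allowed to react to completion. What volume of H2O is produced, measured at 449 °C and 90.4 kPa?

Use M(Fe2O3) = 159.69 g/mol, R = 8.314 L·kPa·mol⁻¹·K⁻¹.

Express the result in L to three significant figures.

568 L

n(Fe2O3) = 455 / 159.69 = 2.849 mol
n(H2) = PV/RT = (877 × 102) / (8.314 × 512.15) = 21.01 mol
For 2.849 mol Fe2O3, stoichiometry requires (3/1) × 2.849 = 8.547 mol H2; 21.01 mol is available, so Fe2O3 is limiting.
n(H2O) = (3/1) × 2.849 = 8.547 mol
V(H2O) = nRT/P = 8.547 × 8.314 × 722.15 / 90.4 = 567.7 L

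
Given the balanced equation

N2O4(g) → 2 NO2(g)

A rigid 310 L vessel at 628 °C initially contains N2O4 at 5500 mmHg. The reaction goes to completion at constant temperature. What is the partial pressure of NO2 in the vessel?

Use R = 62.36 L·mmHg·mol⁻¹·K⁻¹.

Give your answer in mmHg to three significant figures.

n(N2O4)₀ = PV/RT = (5500 × 310) / (62.36 × 901.15) = 30.34 mol
n(NO2) = (2/1) × 30.34 = 60.68 mol
P(NO2) = nRT/V = 60.68 × 62.36 × 901.15 / 310 = 11000 mmHg

11000 mmHg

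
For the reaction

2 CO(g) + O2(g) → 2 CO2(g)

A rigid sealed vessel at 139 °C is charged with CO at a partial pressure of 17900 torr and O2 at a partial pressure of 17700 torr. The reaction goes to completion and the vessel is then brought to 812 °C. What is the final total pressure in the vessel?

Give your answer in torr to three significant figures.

70200 torr

With V and T fixed, P_i ∝ n_i, so the mole ratios apply directly to partial pressures at 139 °C.
P(O2) required for 17900 torr of CO = (1/2) × 17900 = 8950 torr; available 17700 torr, so CO is limiting.
P(O2) remaining = 17700 − (1/2) × 17900 = 8750 torr
P(gaseous products) = (2)/2 × 17900 = 17900 torr
P_total at 139 °C = 8750 + 17900 = 26650 torr
Scaling to 812 °C: P = 26650 × 1085.15/412.15 = 70170 torr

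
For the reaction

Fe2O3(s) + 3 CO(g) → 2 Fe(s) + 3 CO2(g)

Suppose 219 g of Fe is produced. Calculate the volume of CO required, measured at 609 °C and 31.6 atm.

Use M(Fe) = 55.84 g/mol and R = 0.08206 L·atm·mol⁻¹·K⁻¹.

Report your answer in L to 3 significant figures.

13.5 L

n(Fe) = 219.0 / 55.84 = 3.922 mol
n(CO) = (3/2) × 3.922 = 5.883 mol
V = nRT/P = 5.883 × 0.08206 × 882.15 / 31.6 = 13.48 L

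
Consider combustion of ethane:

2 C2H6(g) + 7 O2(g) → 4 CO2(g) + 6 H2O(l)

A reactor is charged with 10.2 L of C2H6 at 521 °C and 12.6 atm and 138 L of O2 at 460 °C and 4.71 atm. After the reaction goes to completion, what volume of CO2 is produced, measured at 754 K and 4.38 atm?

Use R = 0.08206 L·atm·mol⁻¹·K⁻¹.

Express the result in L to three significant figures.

55.7 L

n(C2H6) = PV/RT = (12.6 × 10.2) / (0.08206 × 794.15) = 1.972 mol
n(O2) = PV/RT = (4.71 × 138) / (0.08206 × 733.15) = 10.80 mol
For 1.972 mol C2H6, stoichiometry requires (7/2) × 1.972 = 6.902 mol O2; 10.80 mol is available, so C2H6 is limiting.
n(CO2) = (4/2) × 1.972 = 3.944 mol
V(CO2) = nRT/P = 3.944 × 0.08206 × 754 / 4.38 = 55.71 L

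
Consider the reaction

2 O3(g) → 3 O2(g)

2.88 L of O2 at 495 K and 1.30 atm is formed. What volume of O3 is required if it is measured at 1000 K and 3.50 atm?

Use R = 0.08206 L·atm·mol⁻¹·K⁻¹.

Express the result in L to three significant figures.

1.44 L

n(O2) = PV/RT = (1.30 × 2.88) / (0.08206 × 495) = 0.09217 mol
n(O3) = (2/3) × 0.09217 = 0.06145 mol
V = nRT/P = 0.06145 × 0.08206 × 1000 / 3.50 = 1.441 L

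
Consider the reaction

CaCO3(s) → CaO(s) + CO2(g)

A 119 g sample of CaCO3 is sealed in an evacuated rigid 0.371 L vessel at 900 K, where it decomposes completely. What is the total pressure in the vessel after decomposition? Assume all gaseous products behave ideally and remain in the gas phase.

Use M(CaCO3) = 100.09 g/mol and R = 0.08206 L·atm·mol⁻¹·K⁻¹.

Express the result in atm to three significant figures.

n(CaCO3) = 119 / 100.09 = 1.189 mol
n(gas produced) = (1/1) × 1.189 = 1.189 mol
P = nRT/V = 1.189 × 0.08206 × 900 / 0.371 = 236.7 atm

237 atm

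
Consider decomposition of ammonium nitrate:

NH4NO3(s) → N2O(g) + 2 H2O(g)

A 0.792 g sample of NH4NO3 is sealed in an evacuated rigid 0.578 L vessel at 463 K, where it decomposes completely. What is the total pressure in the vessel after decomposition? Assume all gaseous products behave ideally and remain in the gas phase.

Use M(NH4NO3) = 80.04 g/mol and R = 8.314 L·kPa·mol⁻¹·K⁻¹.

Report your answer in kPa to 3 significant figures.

n(NH4NO3) = 0.792 / 80.04 = 0.009895 mol
n(gas produced) = (3/1) × 0.009895 = 0.02968 mol
P = nRT/V = 0.02968 × 8.314 × 463 / 0.578 = 197.7 kPa

198 kPa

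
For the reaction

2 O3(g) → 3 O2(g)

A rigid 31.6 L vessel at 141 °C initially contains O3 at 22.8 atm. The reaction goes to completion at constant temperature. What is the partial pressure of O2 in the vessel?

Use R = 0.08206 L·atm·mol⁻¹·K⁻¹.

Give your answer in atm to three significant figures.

n(O3)₀ = PV/RT = (22.8 × 31.6) / (0.08206 × 414.15) = 21.20 mol
n(O2) = (3/2) × 21.20 = 31.80 mol
P(O2) = nRT/V = 31.80 × 0.08206 × 414.15 / 31.6 = 34.20 atm

34.2 atm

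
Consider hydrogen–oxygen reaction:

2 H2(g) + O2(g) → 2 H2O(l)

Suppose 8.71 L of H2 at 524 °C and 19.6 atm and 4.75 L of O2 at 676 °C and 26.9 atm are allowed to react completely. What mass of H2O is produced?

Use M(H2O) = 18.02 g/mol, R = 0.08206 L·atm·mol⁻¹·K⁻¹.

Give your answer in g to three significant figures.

n(H2) = PV/RT = (19.6 × 8.71) / (0.08206 × 797.15) = 2.610 mol
n(O2) = PV/RT = (26.9 × 4.75) / (0.08206 × 949.15) = 1.641 mol
For 2.610 mol H2, stoichiometry requires (1/2) × 2.610 = 1.305 mol O2; 1.641 mol is available, so H2 is limiting.
n(H2O) = (2/2) × 2.610 = 2.610 mol
m(H2O) = 2.610 × 18.02 = 47.03 g

47.0 g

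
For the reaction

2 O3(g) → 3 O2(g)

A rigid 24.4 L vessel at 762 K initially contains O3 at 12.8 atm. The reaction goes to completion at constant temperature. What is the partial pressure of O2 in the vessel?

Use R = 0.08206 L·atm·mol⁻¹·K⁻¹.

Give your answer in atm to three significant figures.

n(O3)₀ = PV/RT = (12.8 × 24.4) / (0.08206 × 762) = 4.995 mol
n(O2) = (3/2) × 4.995 = 7.492 mol
P(O2) = nRT/V = 7.492 × 0.08206 × 762 / 24.4 = 19.20 atm

19.2 atm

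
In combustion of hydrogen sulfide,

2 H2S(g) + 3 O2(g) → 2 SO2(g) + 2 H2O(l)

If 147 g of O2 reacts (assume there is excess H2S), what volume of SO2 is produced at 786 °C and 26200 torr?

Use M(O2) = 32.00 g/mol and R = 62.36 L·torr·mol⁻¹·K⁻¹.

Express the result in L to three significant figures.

n(O2) = 147.0 / 32.00 = 4.594 mol
n(SO2) = (2/3) × 4.594 = 3.063 mol
V = nRT/P = 3.063 × 62.36 × 1059.15 / 26200 = 7.722 L

7.72 L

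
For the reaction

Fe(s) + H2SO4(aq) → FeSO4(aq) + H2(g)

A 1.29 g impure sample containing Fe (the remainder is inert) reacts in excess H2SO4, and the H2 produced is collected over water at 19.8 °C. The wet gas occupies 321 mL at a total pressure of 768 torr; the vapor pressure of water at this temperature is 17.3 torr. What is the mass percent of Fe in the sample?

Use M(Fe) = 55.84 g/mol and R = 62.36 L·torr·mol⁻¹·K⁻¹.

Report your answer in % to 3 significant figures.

57.1 %

P(H2) = 768 − 17.3 = 750.7 torr
n(H2) = PV/RT = (750.7 × 0.3210) / (62.36 × 292.95) = 0.01319 mol
n(Fe) = (1/1) × 0.01319 = 0.01319 mol
m(Fe) = 0.01319 × 55.84 = 0.7365 g
%Fe = 0.7365 / 1.29 × 100 = 57.09%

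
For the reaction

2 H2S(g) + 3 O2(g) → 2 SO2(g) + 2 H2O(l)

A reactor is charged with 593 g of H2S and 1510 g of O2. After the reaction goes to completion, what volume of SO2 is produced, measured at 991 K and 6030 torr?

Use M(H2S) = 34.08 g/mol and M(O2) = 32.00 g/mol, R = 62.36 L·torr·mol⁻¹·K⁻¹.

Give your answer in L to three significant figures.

n(H2S) = 593 / 34.08 = 17.40 mol
n(O2) = 1510 / 32.00 = 47.19 mol
For 17.40 mol H2S, stoichiometry requires (3/2) × 17.40 = 26.10 mol O2; 47.19 mol is available, so H2S is limiting.
n(SO2) = (2/2) × 17.40 = 17.40 mol
V(SO2) = nRT/P = 17.40 × 62.36 × 991 / 6030 = 178.3 L

178 L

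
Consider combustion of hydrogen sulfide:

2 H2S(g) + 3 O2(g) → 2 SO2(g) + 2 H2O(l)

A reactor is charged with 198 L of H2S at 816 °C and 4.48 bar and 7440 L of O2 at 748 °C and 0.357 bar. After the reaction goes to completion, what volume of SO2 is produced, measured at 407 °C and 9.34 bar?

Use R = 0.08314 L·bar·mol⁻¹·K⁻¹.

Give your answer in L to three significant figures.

59.3 L

n(H2S) = PV/RT = (4.48 × 198) / (0.08314 × 1089.15) = 9.796 mol
n(O2) = PV/RT = (0.357 × 7440) / (0.08314 × 1021.15) = 31.29 mol
For 9.796 mol H2S, stoichiometry requires (3/2) × 9.796 = 14.69 mol O2; 31.29 mol is available, so H2S is limiting.
n(SO2) = (2/2) × 9.796 = 9.796 mol
V(SO2) = nRT/P = 9.796 × 0.08314 × 680.15 / 9.34 = 59.31 L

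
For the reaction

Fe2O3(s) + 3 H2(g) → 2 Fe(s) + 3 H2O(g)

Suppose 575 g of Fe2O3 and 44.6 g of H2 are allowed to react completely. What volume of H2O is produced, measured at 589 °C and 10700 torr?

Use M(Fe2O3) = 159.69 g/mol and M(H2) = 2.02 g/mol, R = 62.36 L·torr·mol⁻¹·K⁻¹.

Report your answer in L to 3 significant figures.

n(Fe2O3) = 575 / 159.69 = 3.601 mol
n(H2) = 44.6 / 2.02 = 22.08 mol
For 3.601 mol Fe2O3, stoichiometry requires (3/1) × 3.601 = 10.80 mol H2; 22.08 mol is available, so Fe2O3 is limiting.
n(H2O) = (3/1) × 3.601 = 10.80 mol
V(H2O) = nRT/P = 10.80 × 62.36 × 862.15 / 10700 = 54.27 L

54.3 L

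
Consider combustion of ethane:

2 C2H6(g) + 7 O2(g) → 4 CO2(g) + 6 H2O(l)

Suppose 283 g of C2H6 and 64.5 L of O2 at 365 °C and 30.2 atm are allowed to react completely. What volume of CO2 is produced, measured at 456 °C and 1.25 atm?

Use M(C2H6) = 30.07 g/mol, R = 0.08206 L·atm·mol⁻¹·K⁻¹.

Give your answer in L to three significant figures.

901 L

n(C2H6) = 283 / 30.07 = 9.411 mol
n(O2) = PV/RT = (30.2 × 64.5) / (0.08206 × 638.15) = 37.20 mol
For 9.411 mol C2H6, stoichiometry requires (7/2) × 9.411 = 32.94 mol O2; 37.20 mol is available, so C2H6 is limiting.
n(CO2) = (4/2) × 9.411 = 18.82 mol
V(CO2) = nRT/P = 18.82 × 0.08206 × 729.15 / 1.25 = 900.9 L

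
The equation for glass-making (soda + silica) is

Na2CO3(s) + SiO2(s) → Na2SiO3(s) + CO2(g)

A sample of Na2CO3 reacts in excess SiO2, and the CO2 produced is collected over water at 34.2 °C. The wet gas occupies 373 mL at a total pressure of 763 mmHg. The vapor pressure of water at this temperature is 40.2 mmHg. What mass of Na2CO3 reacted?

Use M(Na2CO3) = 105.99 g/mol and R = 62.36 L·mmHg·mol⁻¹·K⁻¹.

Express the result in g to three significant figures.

P(CO2) = 763 − 40.2 = 722.8 mmHg
n(CO2) = PV/RT = (722.8 × 0.3730) / (62.36 × 307.35) = 0.01407 mol
n(Na2CO3) = (1/1) × 0.01407 = 0.01407 mol
m(Na2CO3) = 0.01407 × 105.99 = 1.491 g

1.49 g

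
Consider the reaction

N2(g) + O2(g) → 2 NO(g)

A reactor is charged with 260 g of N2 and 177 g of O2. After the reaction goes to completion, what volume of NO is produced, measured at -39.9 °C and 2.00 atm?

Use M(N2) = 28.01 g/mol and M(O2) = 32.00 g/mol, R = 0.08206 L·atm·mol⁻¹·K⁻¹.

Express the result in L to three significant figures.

106 L

n(N2) = 260 / 28.01 = 9.282 mol
n(O2) = 177 / 32.00 = 5.531 mol
For 9.282 mol N2, stoichiometry requires (1/1) × 9.282 = 9.282 mol O2; 5.531 mol is available, so O2 is limiting.
n(NO) = (2/1) × 5.531 = 11.06 mol
V(NO) = nRT/P = 11.06 × 0.08206 × 233.25 / 2.00 = 105.8 L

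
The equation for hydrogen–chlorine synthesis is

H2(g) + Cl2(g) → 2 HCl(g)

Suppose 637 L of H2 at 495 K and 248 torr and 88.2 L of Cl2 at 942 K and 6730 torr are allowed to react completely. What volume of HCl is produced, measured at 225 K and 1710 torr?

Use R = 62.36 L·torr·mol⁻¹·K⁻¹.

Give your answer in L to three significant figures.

84.0 L

n(H2) = PV/RT = (248 × 637) / (62.36 × 495) = 5.118 mol
n(Cl2) = PV/RT = (6730 × 88.2) / (62.36 × 942) = 10.10 mol
For 5.118 mol H2, stoichiometry requires (1/1) × 5.118 = 5.118 mol Cl2; 10.10 mol is available, so H2 is limiting.
n(HCl) = (2/1) × 5.118 = 10.24 mol
V(HCl) = nRT/P = 10.24 × 62.36 × 225 / 1710 = 84.02 L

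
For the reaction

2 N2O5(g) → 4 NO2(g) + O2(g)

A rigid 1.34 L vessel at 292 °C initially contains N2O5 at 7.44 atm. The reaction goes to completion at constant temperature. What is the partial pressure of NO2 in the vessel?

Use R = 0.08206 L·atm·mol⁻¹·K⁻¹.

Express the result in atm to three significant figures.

n(N2O5)₀ = PV/RT = (7.44 × 1.34) / (0.08206 × 565.15) = 0.2150 mol
n(NO2) = (4/2) × 0.2150 = 0.4300 mol
P(NO2) = nRT/V = 0.4300 × 0.08206 × 565.15 / 1.34 = 14.88 atm

14.9 atm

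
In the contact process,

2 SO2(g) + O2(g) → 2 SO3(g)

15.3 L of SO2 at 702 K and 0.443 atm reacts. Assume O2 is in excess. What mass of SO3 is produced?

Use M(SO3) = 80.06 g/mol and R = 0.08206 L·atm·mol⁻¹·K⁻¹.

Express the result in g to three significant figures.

n(SO2) = PV/RT = (0.443 × 15.3) / (0.08206 × 702) = 0.1177 mol
n(SO3) = (2/2) × 0.1177 = 0.1177 mol
m(SO3) = 0.1177 × 80.06 = 9.423 g

9.42 g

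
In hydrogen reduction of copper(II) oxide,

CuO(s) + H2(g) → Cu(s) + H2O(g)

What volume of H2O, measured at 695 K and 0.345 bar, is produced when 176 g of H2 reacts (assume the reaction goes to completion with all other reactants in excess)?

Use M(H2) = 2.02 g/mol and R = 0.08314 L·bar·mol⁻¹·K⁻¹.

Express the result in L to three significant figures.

14600 L

n(H2) = 176.0 / 2.02 = 87.13 mol
n(H2O) = (1/1) × 87.13 = 87.13 mol
V = nRT/P = 87.13 × 0.08314 × 695 / 0.345 = 14590 L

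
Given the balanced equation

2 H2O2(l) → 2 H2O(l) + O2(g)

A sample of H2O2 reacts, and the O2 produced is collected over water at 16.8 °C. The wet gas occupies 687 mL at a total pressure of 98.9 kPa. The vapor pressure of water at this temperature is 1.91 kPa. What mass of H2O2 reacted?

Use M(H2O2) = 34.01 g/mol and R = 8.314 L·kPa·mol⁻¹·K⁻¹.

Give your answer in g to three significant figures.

P(O2) = 98.9 − 1.91 = 96.99 kPa
n(O2) = PV/RT = (96.99 × 0.6870) / (8.314 × 289.95) = 0.02764 mol
n(H2O2) = (2/1) × 0.02764 = 0.05528 mol
m(H2O2) = 0.05528 × 34.01 = 1.880 g

1.88 g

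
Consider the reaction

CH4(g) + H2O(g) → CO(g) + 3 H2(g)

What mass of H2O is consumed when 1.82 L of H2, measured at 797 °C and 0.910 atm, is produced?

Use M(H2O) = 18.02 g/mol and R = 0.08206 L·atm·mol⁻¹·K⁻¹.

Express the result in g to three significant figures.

0.113 g

n(H2) = PV/RT = (0.910 × 1.82) / (0.08206 × 1070.15) = 0.01886 mol
n(H2O) = (1/3) × 0.01886 = 0.006287 mol
m(H2O) = 0.006287 × 18.02 = 0.1133 g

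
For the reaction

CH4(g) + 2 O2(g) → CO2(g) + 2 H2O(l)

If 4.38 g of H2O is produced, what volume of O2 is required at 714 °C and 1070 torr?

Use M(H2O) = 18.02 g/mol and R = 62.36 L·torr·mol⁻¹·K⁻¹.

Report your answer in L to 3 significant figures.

14.0 L

n(H2O) = 4.380 / 18.02 = 0.2431 mol
n(O2) = (2/2) × 0.2431 = 0.2431 mol
V = nRT/P = 0.2431 × 62.36 × 987.15 / 1070 = 13.99 L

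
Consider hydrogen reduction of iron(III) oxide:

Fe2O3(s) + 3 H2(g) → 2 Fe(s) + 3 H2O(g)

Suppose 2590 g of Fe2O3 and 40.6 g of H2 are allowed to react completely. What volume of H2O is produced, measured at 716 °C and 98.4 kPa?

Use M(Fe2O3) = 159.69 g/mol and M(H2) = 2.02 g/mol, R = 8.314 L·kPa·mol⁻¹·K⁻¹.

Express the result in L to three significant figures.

n(Fe2O3) = 2590 / 159.69 = 16.22 mol
n(H2) = 40.6 / 2.02 = 20.10 mol
For 16.22 mol Fe2O3, stoichiometry requires (3/1) × 16.22 = 48.66 mol H2; 20.10 mol is available, so H2 is limiting.
n(H2O) = (3/3) × 20.10 = 20.10 mol
V(H2O) = nRT/P = 20.10 × 8.314 × 989.15 / 98.4 = 1680 L

1680 L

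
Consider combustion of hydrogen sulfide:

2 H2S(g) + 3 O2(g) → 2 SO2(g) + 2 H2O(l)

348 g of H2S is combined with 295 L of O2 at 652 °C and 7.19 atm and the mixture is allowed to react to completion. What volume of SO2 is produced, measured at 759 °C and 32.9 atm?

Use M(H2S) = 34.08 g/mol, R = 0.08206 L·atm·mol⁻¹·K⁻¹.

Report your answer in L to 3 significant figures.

n(H2S) = 348 / 34.08 = 10.21 mol
n(O2) = PV/RT = (7.19 × 295) / (0.08206 × 925.15) = 27.94 mol
For 10.21 mol H2S, stoichiometry requires (3/2) × 10.21 = 15.32 mol O2; 27.94 mol is available, so H2S is limiting.
n(SO2) = (2/2) × 10.21 = 10.21 mol
V(SO2) = nRT/P = 10.21 × 0.08206 × 1032.15 / 32.9 = 26.28 L

26.3 L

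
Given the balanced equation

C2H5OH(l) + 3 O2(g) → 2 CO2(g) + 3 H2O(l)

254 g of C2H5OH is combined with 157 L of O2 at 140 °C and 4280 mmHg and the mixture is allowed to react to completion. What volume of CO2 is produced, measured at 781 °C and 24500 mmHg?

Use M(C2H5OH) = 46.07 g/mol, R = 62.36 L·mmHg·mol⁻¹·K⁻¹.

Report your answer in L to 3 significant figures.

29.6 L

n(C2H5OH) = 254 / 46.07 = 5.513 mol
n(O2) = PV/RT = (4280 × 157) / (62.36 × 413.15) = 26.08 mol
For 5.513 mol C2H5OH, stoichiometry requires (3/1) × 5.513 = 16.54 mol O2; 26.08 mol is available, so C2H5OH is limiting.
n(CO2) = (2/1) × 5.513 = 11.03 mol
V(CO2) = nRT/P = 11.03 × 62.36 × 1054.15 / 24500 = 29.59 L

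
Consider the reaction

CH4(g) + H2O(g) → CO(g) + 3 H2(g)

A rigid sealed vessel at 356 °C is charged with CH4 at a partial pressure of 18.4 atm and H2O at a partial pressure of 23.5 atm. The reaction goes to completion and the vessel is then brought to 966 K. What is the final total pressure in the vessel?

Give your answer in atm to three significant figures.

At constant V, partial pressures at 356 °C are proportional to moles, so apply stoichiometry directly to pressures.
P(H2O) required for 18.4 atm of CH4 = (1/1) × 18.4 = 18.40 atm; available 23.5 atm, so CH4 is limiting.
P(H2O) remaining = 23.5 − (1/1) × 18.4 = 5.100 atm
P(gaseous products) = (1+3)/1 × 18.4 = 73.60 atm
P_total at 356 °C = 5.100 + 73.60 = 78.70 atm
Scaling to 966 K: P = 78.70 × 966/629.15 = 120.8 atm

121 atm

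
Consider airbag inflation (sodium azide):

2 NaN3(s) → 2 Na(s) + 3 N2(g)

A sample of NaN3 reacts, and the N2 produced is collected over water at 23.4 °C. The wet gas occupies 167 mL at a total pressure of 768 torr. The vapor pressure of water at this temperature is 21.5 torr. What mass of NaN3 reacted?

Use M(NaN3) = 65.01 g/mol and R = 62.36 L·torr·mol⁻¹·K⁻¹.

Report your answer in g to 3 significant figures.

P(N2) = 768 − 21.5 = 746.5 torr
n(N2) = PV/RT = (746.5 × 0.1670) / (62.36 × 296.55) = 0.006741 mol
n(NaN3) = (2/3) × 0.006741 = 0.004494 mol
m(NaN3) = 0.004494 × 65.01 = 0.2922 g

0.292 g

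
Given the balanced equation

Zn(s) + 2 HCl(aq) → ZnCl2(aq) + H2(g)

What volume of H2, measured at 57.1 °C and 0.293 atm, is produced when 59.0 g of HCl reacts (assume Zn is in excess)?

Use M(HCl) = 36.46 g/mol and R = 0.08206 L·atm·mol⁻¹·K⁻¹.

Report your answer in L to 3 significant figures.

n(HCl) = 59.00 / 36.46 = 1.618 mol
n(H2) = (1/2) × 1.618 = 0.8090 mol
V = nRT/P = 0.8090 × 0.08206 × 330.25 / 0.293 = 74.83 L

74.8 L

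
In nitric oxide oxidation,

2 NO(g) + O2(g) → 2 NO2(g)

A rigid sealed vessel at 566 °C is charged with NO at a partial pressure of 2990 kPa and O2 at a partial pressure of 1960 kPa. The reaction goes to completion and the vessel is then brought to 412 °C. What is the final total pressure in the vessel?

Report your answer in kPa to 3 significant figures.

Because the vessel is rigid and T is held at 566 °C, work the stoichiometry in partial pressures (P_i = n_iRT/V).
P(O2) required for 2990 kPa of NO = (1/2) × 2990 = 1495 kPa; available 1960 kPa, so NO is limiting.
P(O2) remaining = 1960 − (1/2) × 2990 = 465.0 kPa
P(gaseous products) = (2)/2 × 2990 = 2990 kPa
P_total at 566 °C = 465.0 + 2990 = 3455 kPa
Scaling to 412 °C: P = 3455 × 685.15/839.15 = 2821 kPa

2820 kPa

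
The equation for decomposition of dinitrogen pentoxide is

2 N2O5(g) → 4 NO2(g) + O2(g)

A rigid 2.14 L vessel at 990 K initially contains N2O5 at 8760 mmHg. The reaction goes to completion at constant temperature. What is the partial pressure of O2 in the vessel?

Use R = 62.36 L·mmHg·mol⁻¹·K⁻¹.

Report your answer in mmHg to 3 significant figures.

4380 mmHg

n(N2O5)₀ = PV/RT = (8760 × 2.14) / (62.36 × 990) = 0.3037 mol
n(O2) = (1/2) × 0.3037 = 0.1519 mol
P(O2) = nRT/V = 0.1519 × 62.36 × 990 / 2.14 = 4382 mmHg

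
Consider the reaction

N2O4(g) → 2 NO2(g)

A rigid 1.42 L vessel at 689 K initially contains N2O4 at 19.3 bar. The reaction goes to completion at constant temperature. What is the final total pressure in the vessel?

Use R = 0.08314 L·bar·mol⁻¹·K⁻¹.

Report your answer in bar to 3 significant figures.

38.6 bar

Since T and V are fixed, P_final/P_initial = n_final/n_initial = 2/1.
P_final = (2/1) × 19.3 = 38.60 bar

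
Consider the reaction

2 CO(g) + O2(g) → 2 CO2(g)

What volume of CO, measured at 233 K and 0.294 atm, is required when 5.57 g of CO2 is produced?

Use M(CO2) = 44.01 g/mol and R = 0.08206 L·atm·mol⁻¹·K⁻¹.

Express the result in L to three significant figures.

n(CO2) = 5.570 / 44.01 = 0.1266 mol
n(CO) = (2/2) × 0.1266 = 0.1266 mol
V = nRT/P = 0.1266 × 0.08206 × 233 / 0.294 = 8.233 L

8.23 L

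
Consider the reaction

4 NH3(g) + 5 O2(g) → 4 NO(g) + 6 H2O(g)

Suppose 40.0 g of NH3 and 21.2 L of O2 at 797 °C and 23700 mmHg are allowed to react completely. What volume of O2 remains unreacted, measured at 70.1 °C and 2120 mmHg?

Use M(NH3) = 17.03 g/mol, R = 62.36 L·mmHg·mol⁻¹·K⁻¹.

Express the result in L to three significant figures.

n(NH3) = 40.0 / 17.03 = 2.349 mol
n(O2) = PV/RT = (23700 × 21.2) / (62.36 × 1070.15) = 7.529 mol
For 2.349 mol NH3, stoichiometry requires (5/4) × 2.349 = 2.936 mol O2; 7.529 mol is available, so NH3 is limiting.
n(O2) consumed = (5/4) × 2.349 = 2.936 mol; remaining = 7.529 − 2.936 = 4.593 mol
V(O2) = nRT/P = 4.593 × 62.36 × 343.25 / 2120 = 46.37 L

46.4 L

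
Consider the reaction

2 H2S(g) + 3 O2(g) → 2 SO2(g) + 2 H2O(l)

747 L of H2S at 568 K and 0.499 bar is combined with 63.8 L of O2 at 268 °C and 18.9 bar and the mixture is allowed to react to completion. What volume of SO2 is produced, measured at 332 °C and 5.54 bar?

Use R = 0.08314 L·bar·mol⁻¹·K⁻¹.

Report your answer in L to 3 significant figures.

n(H2S) = PV/RT = (0.499 × 747) / (0.08314 × 568) = 7.893 mol
n(O2) = PV/RT = (18.9 × 63.8) / (0.08314 × 541.15) = 26.80 mol
For 7.893 mol H2S, stoichiometry requires (3/2) × 7.893 = 11.84 mol O2; 26.80 mol is available, so H2S is limiting.
n(SO2) = (2/2) × 7.893 = 7.893 mol
V(SO2) = nRT/P = 7.893 × 0.08314 × 605.15 / 5.54 = 71.68 L

71.7 L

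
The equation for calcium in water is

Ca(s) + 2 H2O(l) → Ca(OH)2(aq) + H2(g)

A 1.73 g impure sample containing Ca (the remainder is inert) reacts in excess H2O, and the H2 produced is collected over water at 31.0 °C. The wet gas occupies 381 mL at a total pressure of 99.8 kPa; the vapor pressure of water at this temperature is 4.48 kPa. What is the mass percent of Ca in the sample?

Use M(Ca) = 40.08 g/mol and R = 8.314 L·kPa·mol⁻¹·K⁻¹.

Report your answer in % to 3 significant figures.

33.3 %

P(H2) = 99.8 − 4.48 = 95.32 kPa
n(H2) = PV/RT = (95.32 × 0.3810) / (8.314 × 304.15) = 0.01436 mol
n(Ca) = (1/1) × 0.01436 = 0.01436 mol
m(Ca) = 0.01436 × 40.08 = 0.5755 g
%Ca = 0.5755 / 1.73 × 100 = 33.27%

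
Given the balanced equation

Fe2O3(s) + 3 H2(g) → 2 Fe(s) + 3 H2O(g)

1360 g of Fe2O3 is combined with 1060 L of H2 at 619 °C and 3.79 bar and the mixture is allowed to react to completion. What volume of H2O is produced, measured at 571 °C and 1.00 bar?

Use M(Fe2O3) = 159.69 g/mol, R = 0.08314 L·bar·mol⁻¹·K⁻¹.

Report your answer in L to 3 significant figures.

n(Fe2O3) = 1360 / 159.69 = 8.517 mol
n(H2) = PV/RT = (3.79 × 1060) / (0.08314 × 892.15) = 54.16 mol
For 8.517 mol Fe2O3, stoichiometry requires (3/1) × 8.517 = 25.55 mol H2; 54.16 mol is available, so Fe2O3 is limiting.
n(H2O) = (3/1) × 8.517 = 25.55 mol
V(H2O) = nRT/P = 25.55 × 0.08314 × 844.15 / 1.00 = 1793 L

1790 L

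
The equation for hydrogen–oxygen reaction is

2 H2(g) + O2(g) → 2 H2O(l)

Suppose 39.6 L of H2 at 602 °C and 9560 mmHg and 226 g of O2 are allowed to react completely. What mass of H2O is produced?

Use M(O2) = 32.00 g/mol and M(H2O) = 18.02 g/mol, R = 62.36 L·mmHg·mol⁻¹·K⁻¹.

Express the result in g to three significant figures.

n(H2) = PV/RT = (9560 × 39.6) / (62.36 × 875.15) = 6.937 mol
n(O2) = 226 / 32.00 = 7.062 mol
For 6.937 mol H2, stoichiometry requires (1/2) × 6.937 = 3.469 mol O2; 7.062 mol is available, so H2 is limiting.
n(H2O) = (2/2) × 6.937 = 6.937 mol
m(H2O) = 6.937 × 18.02 = 125.0 g

125 g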